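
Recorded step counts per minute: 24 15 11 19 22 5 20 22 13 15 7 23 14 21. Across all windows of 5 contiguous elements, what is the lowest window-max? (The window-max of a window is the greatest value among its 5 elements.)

Each size-5 window and its max:
[24, 15, 11, 19, 22] → max 24
[15, 11, 19, 22, 5] → max 22
[11, 19, 22, 5, 20] → max 22
[19, 22, 5, 20, 22] → max 22
[22, 5, 20, 22, 13] → max 22
[5, 20, 22, 13, 15] → max 22
[20, 22, 13, 15, 7] → max 22
[22, 13, 15, 7, 23] → max 23
[13, 15, 7, 23, 14] → max 23
[15, 7, 23, 14, 21] → max 23
Lowest of these is 22.

22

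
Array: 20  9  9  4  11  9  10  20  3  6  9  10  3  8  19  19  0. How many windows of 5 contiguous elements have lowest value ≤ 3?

9

[20, 9, 9, 4, 11] → min 4
[9, 9, 4, 11, 9] → min 4
[9, 4, 11, 9, 10] → min 4
[4, 11, 9, 10, 20] → min 4
[11, 9, 10, 20, 3] → min 3  ≤ 3 ✓
[9, 10, 20, 3, 6] → min 3  ≤ 3 ✓
[10, 20, 3, 6, 9] → min 3  ≤ 3 ✓
[20, 3, 6, 9, 10] → min 3  ≤ 3 ✓
[3, 6, 9, 10, 3] → min 3  ≤ 3 ✓
[6, 9, 10, 3, 8] → min 3  ≤ 3 ✓
[9, 10, 3, 8, 19] → min 3  ≤ 3 ✓
[10, 3, 8, 19, 19] → min 3  ≤ 3 ✓
[3, 8, 19, 19, 0] → min 0  ≤ 3 ✓
9 windows satisfy the condition.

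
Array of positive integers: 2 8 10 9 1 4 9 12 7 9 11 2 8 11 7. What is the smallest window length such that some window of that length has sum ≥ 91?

12

add 2: running sum 2 < 91
add 8: running sum 10 < 91
add 10: running sum 20 < 91
add 9: running sum 29 < 91
add 1: running sum 30 < 91
add 4: running sum 34 < 91
add 9: running sum 43 < 91
add 12: running sum 55 < 91
add 7: running sum 62 < 91
add 9: running sum 71 < 91
add 11: running sum 82 < 91
add 2: running sum 84 < 91
add 8: shortest ending here [2, 8, 10, 9, 1, 4, 9, 12, 7, 9, 11, 2, 8] sum 92, len 13
add 11: shortest ending here [10, 9, 1, 4, 9, 12, 7, 9, 11, 2, 8, 11] sum 93, len 12
add 7: shortest ending here [10, 9, 1, 4, 9, 12, 7, 9, 11, 2, 8, 11, 7] sum 100, len 13
Shortest qualifying length: 12.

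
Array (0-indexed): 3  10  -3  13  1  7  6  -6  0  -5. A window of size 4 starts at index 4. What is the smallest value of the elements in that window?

Elements at indices 4..7: 1, 7, 6, -6
min(1, 7, 6, -6) = -6

-6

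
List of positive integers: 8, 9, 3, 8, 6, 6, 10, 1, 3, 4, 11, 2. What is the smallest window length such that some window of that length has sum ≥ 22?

add 8: running sum 8 < 22
add 9: running sum 17 < 22
add 3: running sum 20 < 22
end 3: [8, 9, 3, 8] sum 28, len 4
end 4: [9, 3, 8, 6] sum 26, len 4
end 5: [3, 8, 6, 6] sum 23, len 4
end 6: [6, 6, 10] sum 22, len 3
end 7: [6, 6, 10, 1] sum 23, len 4
end 8: [6, 6, 10, 1, 3] sum 26, len 5
end 9: [6, 10, 1, 3, 4] sum 24, len 5
end 10: [10, 1, 3, 4, 11] sum 29, len 5
end 11: [10, 1, 3, 4, 11, 2] sum 31, len 6
Shortest qualifying length: 3.

3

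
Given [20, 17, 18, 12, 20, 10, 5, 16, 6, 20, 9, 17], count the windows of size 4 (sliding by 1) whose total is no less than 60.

3

[20, 17, 18, 12] → sum 67  ≥ 60 ✓
[17, 18, 12, 20] → sum 67  ≥ 60 ✓
[18, 12, 20, 10] → sum 60  ≥ 60 ✓
[12, 20, 10, 5] → sum 47
[20, 10, 5, 16] → sum 51
[10, 5, 16, 6] → sum 37
[5, 16, 6, 20] → sum 47
[16, 6, 20, 9] → sum 51
[6, 20, 9, 17] → sum 52
3 windows satisfy the condition.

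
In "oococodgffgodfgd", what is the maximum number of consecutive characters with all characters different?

5

[o] len 1
[o] len 1
[o, c] len 2
[c, o] len 2
[o, c] len 2
[c, o] len 2
[c, o, d] len 3
[c, o, d, g] len 4
[c, o, d, g, f] len 5
[f] len 1
[f, g] len 2
[f, g, o] len 3
[f, g, o, d] len 4
[g, o, d, f] len 4
[o, d, f, g] len 4
[f, g, d] len 3
Longest all-distinct length: 5.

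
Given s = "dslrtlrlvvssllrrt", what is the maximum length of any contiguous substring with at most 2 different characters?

4

[d] 1 distinct, len 1
[d, s] 2 distinct, len 2
[s, l] 2 distinct, len 2
[l, r] 2 distinct, len 2
[r, t] 2 distinct, len 2
[t, l] 2 distinct, len 2
[l, r] 2 distinct, len 2
[l, r, l] 2 distinct, len 3
[l, v] 2 distinct, len 2
[l, v, v] 2 distinct, len 3
[v, v, s] 2 distinct, len 3
[v, v, s, s] 2 distinct, len 4
[s, s, l] 2 distinct, len 3
[s, s, l, l] 2 distinct, len 4
[l, l, r] 2 distinct, len 3
[l, l, r, r] 2 distinct, len 4
[r, r, t] 2 distinct, len 3
Longest length with ≤2 distinct: 4.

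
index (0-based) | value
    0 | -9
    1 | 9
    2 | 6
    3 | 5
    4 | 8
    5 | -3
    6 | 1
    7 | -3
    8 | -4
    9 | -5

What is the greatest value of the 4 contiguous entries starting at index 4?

Elements at indices 4..7: 8, -3, 1, -3
max(8, -3, 1, -3) = 8

8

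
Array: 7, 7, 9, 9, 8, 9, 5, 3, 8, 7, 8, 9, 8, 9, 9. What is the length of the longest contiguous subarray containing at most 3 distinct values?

add 7: window [7] (1 distinct), len 1
add 7: window [7, 7] (1 distinct), len 2
add 9: window [7, 7, 9] (2 distinct), len 3
add 9: window [7, 7, 9, 9] (2 distinct), len 4
add 8: window [7, 7, 9, 9, 8] (3 distinct), len 5
add 9: window [7, 7, 9, 9, 8, 9] (3 distinct), len 6
add 5: window [9, 9, 8, 9, 5] (3 distinct), len 5
add 3: window [9, 5, 3] (3 distinct), len 3
add 8: window [5, 3, 8] (3 distinct), len 3
add 7: window [3, 8, 7] (3 distinct), len 3
add 8: window [3, 8, 7, 8] (3 distinct), len 4
add 9: window [8, 7, 8, 9] (3 distinct), len 4
add 8: window [8, 7, 8, 9, 8] (3 distinct), len 5
add 9: window [8, 7, 8, 9, 8, 9] (3 distinct), len 6
add 9: window [8, 7, 8, 9, 8, 9, 9] (3 distinct), len 7
Longest length with ≤3 distinct: 7.

7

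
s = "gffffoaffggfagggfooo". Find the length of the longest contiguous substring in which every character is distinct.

add g: [g] len 1
add f: [g, f] len 2
add f (repeat f, move left end past it): [f] len 1
add f (repeat f, move left end past it): [f] len 1
add f (repeat f, move left end past it): [f] len 1
add o: [f, o] len 2
add a: [f, o, a] len 3
add f (repeat f, move left end past it): [o, a, f] len 3
add f (repeat f, move left end past it): [f] len 1
add g: [f, g] len 2
add g (repeat g, move left end past it): [g] len 1
add f: [g, f] len 2
add a: [g, f, a] len 3
add g (repeat g, move left end past it): [f, a, g] len 3
add g (repeat g, move left end past it): [g] len 1
add g (repeat g, move left end past it): [g] len 1
add f: [g, f] len 2
add o: [g, f, o] len 3
add o (repeat o, move left end past it): [o] len 1
add o (repeat o, move left end past it): [o] len 1
Longest all-distinct length: 3.

3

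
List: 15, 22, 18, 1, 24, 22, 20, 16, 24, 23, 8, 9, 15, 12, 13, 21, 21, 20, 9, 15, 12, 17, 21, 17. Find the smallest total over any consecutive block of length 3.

32

15 22 18 → sum 55
22 18 1 → sum 41
18 1 24 → sum 43
1 24 22 → sum 47
24 22 20 → sum 66
22 20 16 → sum 58
20 16 24 → sum 60
16 24 23 → sum 63
24 23 8 → sum 55
23 8 9 → sum 40
8 9 15 → sum 32
9 15 12 → sum 36
15 12 13 → sum 40
12 13 21 → sum 46
13 21 21 → sum 55
21 21 20 → sum 62
21 20 9 → sum 50
20 9 15 → sum 44
9 15 12 → sum 36
15 12 17 → sum 44
12 17 21 → sum 50
17 21 17 → sum 55
Smallest of these is 32.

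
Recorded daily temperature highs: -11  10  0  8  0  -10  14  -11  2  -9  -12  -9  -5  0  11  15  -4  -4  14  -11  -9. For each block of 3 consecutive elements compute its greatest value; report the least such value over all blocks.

-9

Each size-3 window and its max:
[-11, 10, 0] → max 10
[10, 0, 8] → max 10
[0, 8, 0] → max 8
[8, 0, -10] → max 8
[0, -10, 14] → max 14
[-10, 14, -11] → max 14
[14, -11, 2] → max 14
[-11, 2, -9] → max 2
[2, -9, -12] → max 2
[-9, -12, -9] → max -9
[-12, -9, -5] → max -5
[-9, -5, 0] → max 0
[-5, 0, 11] → max 11
[0, 11, 15] → max 15
[11, 15, -4] → max 15
[15, -4, -4] → max 15
[-4, -4, 14] → max 14
[-4, 14, -11] → max 14
[14, -11, -9] → max 14
Least of these is -9.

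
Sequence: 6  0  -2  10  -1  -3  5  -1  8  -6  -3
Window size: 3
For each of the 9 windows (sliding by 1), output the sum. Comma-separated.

4, 8, 7, 6, 1, 1, 12, 1, -1

(6, 0, -2) → sum 4
(0, -2, 10) → sum 8
(-2, 10, -1) → sum 7
(10, -1, -3) → sum 6
(-1, -3, 5) → sum 1
(-3, 5, -1) → sum 1
(5, -1, 8) → sum 12
(-1, 8, -6) → sum 1
(8, -6, -3) → sum -1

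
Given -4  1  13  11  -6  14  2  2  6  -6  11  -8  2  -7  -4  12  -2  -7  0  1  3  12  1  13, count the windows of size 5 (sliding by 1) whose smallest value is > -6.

[-4, 1, 13, 11, -6] → min -6
[1, 13, 11, -6, 14] → min -6
[13, 11, -6, 14, 2] → min -6
[11, -6, 14, 2, 2] → min -6
[-6, 14, 2, 2, 6] → min -6
[14, 2, 2, 6, -6] → min -6
[2, 2, 6, -6, 11] → min -6
[2, 6, -6, 11, -8] → min -8
[6, -6, 11, -8, 2] → min -8
[-6, 11, -8, 2, -7] → min -8
[11, -8, 2, -7, -4] → min -8
[-8, 2, -7, -4, 12] → min -8
[2, -7, -4, 12, -2] → min -7
[-7, -4, 12, -2, -7] → min -7
[-4, 12, -2, -7, 0] → min -7
[12, -2, -7, 0, 1] → min -7
[-2, -7, 0, 1, 3] → min -7
[-7, 0, 1, 3, 12] → min -7
[0, 1, 3, 12, 1] → min 0  > -6 ✓
[1, 3, 12, 1, 13] → min 1  > -6 ✓
2 windows satisfy the condition.

2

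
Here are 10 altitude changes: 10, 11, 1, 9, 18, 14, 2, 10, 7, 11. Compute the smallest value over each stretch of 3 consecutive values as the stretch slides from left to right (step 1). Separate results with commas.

10 11 1 → min 1
11 1 9 → min 1
1 9 18 → min 1
9 18 14 → min 9
18 14 2 → min 2
14 2 10 → min 2
2 10 7 → min 2
10 7 11 → min 7

1, 1, 1, 9, 2, 2, 2, 7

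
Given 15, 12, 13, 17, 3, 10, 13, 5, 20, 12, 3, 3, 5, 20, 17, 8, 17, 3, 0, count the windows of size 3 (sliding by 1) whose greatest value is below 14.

4

(15, 12, 13) → max 15
(12, 13, 17) → max 17
(13, 17, 3) → max 17
(17, 3, 10) → max 17
(3, 10, 13) → max 13  < 14 ✓
(10, 13, 5) → max 13  < 14 ✓
(13, 5, 20) → max 20
(5, 20, 12) → max 20
(20, 12, 3) → max 20
(12, 3, 3) → max 12  < 14 ✓
(3, 3, 5) → max 5  < 14 ✓
(3, 5, 20) → max 20
(5, 20, 17) → max 20
(20, 17, 8) → max 20
(17, 8, 17) → max 17
(8, 17, 3) → max 17
(17, 3, 0) → max 17
4 windows satisfy the condition.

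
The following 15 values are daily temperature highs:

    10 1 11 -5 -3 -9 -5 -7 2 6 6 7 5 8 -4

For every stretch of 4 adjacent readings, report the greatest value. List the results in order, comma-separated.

10 1 11 -5 → max 11
1 11 -5 -3 → max 11
11 -5 -3 -9 → max 11
-5 -3 -9 -5 → max -3
-3 -9 -5 -7 → max -3
-9 -5 -7 2 → max 2
-5 -7 2 6 → max 6
-7 2 6 6 → max 6
2 6 6 7 → max 7
6 6 7 5 → max 7
6 7 5 8 → max 8
7 5 8 -4 → max 8

11, 11, 11, -3, -3, 2, 6, 6, 7, 7, 8, 8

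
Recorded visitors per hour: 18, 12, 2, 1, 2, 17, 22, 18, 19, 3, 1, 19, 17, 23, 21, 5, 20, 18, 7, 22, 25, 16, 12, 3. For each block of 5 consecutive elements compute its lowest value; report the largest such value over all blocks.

7

(18, 12, 2, 1, 2) → min 1
(12, 2, 1, 2, 17) → min 1
(2, 1, 2, 17, 22) → min 1
(1, 2, 17, 22, 18) → min 1
(2, 17, 22, 18, 19) → min 2
(17, 22, 18, 19, 3) → min 3
(22, 18, 19, 3, 1) → min 1
(18, 19, 3, 1, 19) → min 1
(19, 3, 1, 19, 17) → min 1
(3, 1, 19, 17, 23) → min 1
(1, 19, 17, 23, 21) → min 1
(19, 17, 23, 21, 5) → min 5
(17, 23, 21, 5, 20) → min 5
(23, 21, 5, 20, 18) → min 5
(21, 5, 20, 18, 7) → min 5
(5, 20, 18, 7, 22) → min 5
(20, 18, 7, 22, 25) → min 7
(18, 7, 22, 25, 16) → min 7
(7, 22, 25, 16, 12) → min 7
(22, 25, 16, 12, 3) → min 3
Largest of these is 7.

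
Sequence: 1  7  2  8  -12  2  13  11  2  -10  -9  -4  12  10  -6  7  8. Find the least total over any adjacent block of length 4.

Each size-4 window and its sum:
[1, 7, 2, 8] → sum 18
[7, 2, 8, -12] → sum 5
[2, 8, -12, 2] → sum 0
[8, -12, 2, 13] → sum 11
[-12, 2, 13, 11] → sum 14
[2, 13, 11, 2] → sum 28
[13, 11, 2, -10] → sum 16
[11, 2, -10, -9] → sum -6
[2, -10, -9, -4] → sum -21
[-10, -9, -4, 12] → sum -11
[-9, -4, 12, 10] → sum 9
[-4, 12, 10, -6] → sum 12
[12, 10, -6, 7] → sum 23
[10, -6, 7, 8] → sum 19
Least of these is -21.

-21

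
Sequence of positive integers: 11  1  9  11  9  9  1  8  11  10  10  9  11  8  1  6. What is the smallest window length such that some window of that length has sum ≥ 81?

10

add 11: running sum 11 < 81
add 1: running sum 12 < 81
add 9: running sum 21 < 81
add 11: running sum 32 < 81
add 9: running sum 41 < 81
add 9: running sum 50 < 81
add 1: running sum 51 < 81
add 8: running sum 59 < 81
add 11: running sum 70 < 81
add 10: running sum 80 < 81
end 10: [11, 1, 9, 11, 9, 9, 1, 8, 11, 10, 10] sum 90, len 11
end 11: [9, 11, 9, 9, 1, 8, 11, 10, 10, 9] sum 87, len 10
end 12: [11, 9, 9, 1, 8, 11, 10, 10, 9, 11] sum 89, len 10
end 13: [9, 9, 1, 8, 11, 10, 10, 9, 11, 8] sum 86, len 10
end 14: [9, 9, 1, 8, 11, 10, 10, 9, 11, 8, 1] sum 87, len 11
end 15: [9, 1, 8, 11, 10, 10, 9, 11, 8, 1, 6] sum 84, len 11
Shortest qualifying length: 10.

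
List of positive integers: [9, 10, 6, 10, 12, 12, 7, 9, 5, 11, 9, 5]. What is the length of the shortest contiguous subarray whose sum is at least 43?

5

add 9: running sum 9 < 43
add 10: running sum 19 < 43
add 6: running sum 25 < 43
add 10: running sum 35 < 43
end 4: [9, 10, 6, 10, 12] sum 47, len 5
end 5: [10, 6, 10, 12, 12] sum 50, len 5
end 6: [6, 10, 12, 12, 7] sum 47, len 5
end 7: [10, 12, 12, 7, 9] sum 50, len 5
end 8: [12, 12, 7, 9, 5] sum 45, len 5
end 9: [12, 7, 9, 5, 11] sum 44, len 5
end 10: [12, 7, 9, 5, 11, 9] sum 53, len 6
end 11: [7, 9, 5, 11, 9, 5] sum 46, len 6
Shortest qualifying length: 5.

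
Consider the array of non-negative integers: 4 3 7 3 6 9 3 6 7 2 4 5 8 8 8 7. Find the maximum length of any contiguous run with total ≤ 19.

Extend to the right; shrink from the left whenever the sum exceeds 19:
[4] sum 4 len 1
[4, 3] sum 7 len 2
[4, 3, 7] sum 14 len 3
[4, 3, 7, 3] sum 17 len 4
[3, 7, 3, 6] sum 19 len 4
[3, 6, 9] sum 18 len 3
[6, 9, 3] sum 18 len 3
[9, 3, 6] sum 18 len 3
[3, 6, 7] sum 16 len 3
[3, 6, 7, 2] sum 18 len 4
[6, 7, 2, 4] sum 19 len 4
[7, 2, 4, 5] sum 18 len 4
[2, 4, 5, 8] sum 19 len 4
[8, 8] sum 16 len 2
[8, 8] sum 16 len 2
[8, 7] sum 15 len 2
Longest length seen: 4.

4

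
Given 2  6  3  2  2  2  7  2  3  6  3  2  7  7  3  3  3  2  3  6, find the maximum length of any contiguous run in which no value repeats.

4

[2] len 1
[2, 6] len 2
[2, 6, 3] len 3
[6, 3, 2] len 3
[2] len 1
[2] len 1
[2, 7] len 2
[7, 2] len 2
[7, 2, 3] len 3
[7, 2, 3, 6] len 4
[6, 3] len 2
[6, 3, 2] len 3
[6, 3, 2, 7] len 4
[7] len 1
[7, 3] len 2
[3] len 1
[3] len 1
[3, 2] len 2
[2, 3] len 2
[2, 3, 6] len 3
Longest all-distinct length: 4.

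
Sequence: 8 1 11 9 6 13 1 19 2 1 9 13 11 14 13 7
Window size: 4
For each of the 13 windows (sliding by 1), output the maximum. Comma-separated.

[8, 1, 11, 9] → max 11
[1, 11, 9, 6] → max 11
[11, 9, 6, 13] → max 13
[9, 6, 13, 1] → max 13
[6, 13, 1, 19] → max 19
[13, 1, 19, 2] → max 19
[1, 19, 2, 1] → max 19
[19, 2, 1, 9] → max 19
[2, 1, 9, 13] → max 13
[1, 9, 13, 11] → max 13
[9, 13, 11, 14] → max 14
[13, 11, 14, 13] → max 14
[11, 14, 13, 7] → max 14

11, 11, 13, 13, 19, 19, 19, 19, 13, 13, 14, 14, 14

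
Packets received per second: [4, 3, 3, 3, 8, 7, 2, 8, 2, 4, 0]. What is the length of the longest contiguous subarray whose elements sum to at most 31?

add 4: [4] sum 4, len 1
add 3: [4, 3] sum 7, len 2
add 3: [4, 3, 3] sum 10, len 3
add 3: [4, 3, 3, 3] sum 13, len 4
add 8: [4, 3, 3, 3, 8] sum 21, len 5
add 7: [4, 3, 3, 3, 8, 7] sum 28, len 6
add 2: [4, 3, 3, 3, 8, 7, 2] sum 30, len 7
add 8: [3, 3, 8, 7, 2, 8] sum 31, len 6
add 2: [3, 8, 7, 2, 8, 2] sum 30, len 6
add 4: [8, 7, 2, 8, 2, 4] sum 31, len 6
add 0: [8, 7, 2, 8, 2, 4, 0] sum 31, len 7
Longest length seen: 7.

7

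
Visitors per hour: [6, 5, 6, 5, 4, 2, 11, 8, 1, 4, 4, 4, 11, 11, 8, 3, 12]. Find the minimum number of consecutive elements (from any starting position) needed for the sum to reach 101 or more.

17

Extend right; whenever the sum reaches 101, record the length and shrink from the left:
add 6: running sum 6 < 101
add 5: running sum 11 < 101
add 6: running sum 17 < 101
add 5: running sum 22 < 101
add 4: running sum 26 < 101
add 2: running sum 28 < 101
add 11: running sum 39 < 101
add 8: running sum 47 < 101
add 1: running sum 48 < 101
add 4: running sum 52 < 101
add 4: running sum 56 < 101
add 4: running sum 60 < 101
add 11: running sum 71 < 101
add 11: running sum 82 < 101
add 8: running sum 90 < 101
add 3: running sum 93 < 101
end 16: [6, 5, 6, 5, 4, 2, 11, 8, 1, 4, 4, 4, 11, 11, 8, 3, 12] sum 105, len 17
Shortest qualifying length: 17.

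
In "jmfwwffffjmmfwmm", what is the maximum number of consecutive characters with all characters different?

[j] len 1
[j, m] len 2
[j, m, f] len 3
[j, m, f, w] len 4
[w] len 1
[w, f] len 2
[f] len 1
[f] len 1
[f] len 1
[f, j] len 2
[f, j, m] len 3
[m] len 1
[m, f] len 2
[m, f, w] len 3
[f, w, m] len 3
[m] len 1
Longest all-distinct length: 4.

4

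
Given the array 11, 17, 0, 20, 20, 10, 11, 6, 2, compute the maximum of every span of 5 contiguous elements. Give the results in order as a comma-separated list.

20, 20, 20, 20, 20

[11, 17, 0, 20, 20] → max 20
[17, 0, 20, 20, 10] → max 20
[0, 20, 20, 10, 11] → max 20
[20, 20, 10, 11, 6] → max 20
[20, 10, 11, 6, 2] → max 20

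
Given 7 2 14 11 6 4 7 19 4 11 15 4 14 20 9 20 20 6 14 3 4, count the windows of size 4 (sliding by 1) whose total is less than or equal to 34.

6

(7, 2, 14, 11) → sum 34  ≤ 34 ✓
(2, 14, 11, 6) → sum 33  ≤ 34 ✓
(14, 11, 6, 4) → sum 35
(11, 6, 4, 7) → sum 28  ≤ 34 ✓
(6, 4, 7, 19) → sum 36
(4, 7, 19, 4) → sum 34  ≤ 34 ✓
(7, 19, 4, 11) → sum 41
(19, 4, 11, 15) → sum 49
(4, 11, 15, 4) → sum 34  ≤ 34 ✓
(11, 15, 4, 14) → sum 44
(15, 4, 14, 20) → sum 53
(4, 14, 20, 9) → sum 47
(14, 20, 9, 20) → sum 63
(20, 9, 20, 20) → sum 69
(9, 20, 20, 6) → sum 55
(20, 20, 6, 14) → sum 60
(20, 6, 14, 3) → sum 43
(6, 14, 3, 4) → sum 27  ≤ 34 ✓
6 windows satisfy the condition.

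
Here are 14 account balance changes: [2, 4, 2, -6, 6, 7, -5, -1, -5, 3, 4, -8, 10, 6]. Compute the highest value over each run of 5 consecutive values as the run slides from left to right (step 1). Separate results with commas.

Sliding a size-5 window across the 14 values:
(2, 4, 2, -6, 6) → max 6
(4, 2, -6, 6, 7) → max 7
(2, -6, 6, 7, -5) → max 7
(-6, 6, 7, -5, -1) → max 7
(6, 7, -5, -1, -5) → max 7
(7, -5, -1, -5, 3) → max 7
(-5, -1, -5, 3, 4) → max 4
(-1, -5, 3, 4, -8) → max 4
(-5, 3, 4, -8, 10) → max 10
(3, 4, -8, 10, 6) → max 10

6, 7, 7, 7, 7, 7, 4, 4, 10, 10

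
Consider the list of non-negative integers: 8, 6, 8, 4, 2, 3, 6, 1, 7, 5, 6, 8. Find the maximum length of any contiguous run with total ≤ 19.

Extend to the right; shrink from the left whenever the sum exceeds 19:
[8] sum 8 len 1
[8, 6] sum 14 len 2
[6, 8] sum 14 len 2
[6, 8, 4] sum 18 len 3
[8, 4, 2] sum 14 len 3
[8, 4, 2, 3] sum 17 len 4
[4, 2, 3, 6] sum 15 len 4
[4, 2, 3, 6, 1] sum 16 len 5
[2, 3, 6, 1, 7] sum 19 len 5
[6, 1, 7, 5] sum 19 len 4
[1, 7, 5, 6] sum 19 len 4
[5, 6, 8] sum 19 len 3
Longest length seen: 5.

5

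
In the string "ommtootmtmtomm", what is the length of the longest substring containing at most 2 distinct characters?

5

add o: window [o] (1 distinct), len 1
add m: window [o, m] (2 distinct), len 2
add m: window [o, m, m] (2 distinct), len 3
add t: window [m, m, t] (2 distinct), len 3
add o: window [t, o] (2 distinct), len 2
add o: window [t, o, o] (2 distinct), len 3
add t: window [t, o, o, t] (2 distinct), len 4
add m: window [t, m] (2 distinct), len 2
add t: window [t, m, t] (2 distinct), len 3
add m: window [t, m, t, m] (2 distinct), len 4
add t: window [t, m, t, m, t] (2 distinct), len 5
add o: window [t, o] (2 distinct), len 2
add m: window [o, m] (2 distinct), len 2
add m: window [o, m, m] (2 distinct), len 3
Longest length with ≤2 distinct: 5.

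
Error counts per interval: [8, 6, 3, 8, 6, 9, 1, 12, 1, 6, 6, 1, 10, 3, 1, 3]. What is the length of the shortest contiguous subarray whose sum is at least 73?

13

Extend right; whenever the sum reaches 73, record the length and shrink from the left:
add 8: running sum 8 < 73
add 6: running sum 14 < 73
add 3: running sum 17 < 73
add 8: running sum 25 < 73
add 6: running sum 31 < 73
add 9: running sum 40 < 73
add 1: running sum 41 < 73
add 12: running sum 53 < 73
add 1: running sum 54 < 73
add 6: running sum 60 < 73
add 6: running sum 66 < 73
add 1: running sum 67 < 73
end 12: [8, 6, 3, 8, 6, 9, 1, 12, 1, 6, 6, 1, 10] sum 77, len 13
end 13: [8, 6, 3, 8, 6, 9, 1, 12, 1, 6, 6, 1, 10, 3] sum 80, len 14
end 14: [6, 3, 8, 6, 9, 1, 12, 1, 6, 6, 1, 10, 3, 1] sum 73, len 14
end 15: [6, 3, 8, 6, 9, 1, 12, 1, 6, 6, 1, 10, 3, 1, 3] sum 76, len 15
Shortest qualifying length: 13.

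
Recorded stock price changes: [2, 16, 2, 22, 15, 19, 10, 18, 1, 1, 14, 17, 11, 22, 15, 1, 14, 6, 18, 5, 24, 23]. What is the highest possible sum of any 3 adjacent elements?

56

(2, 16, 2) → sum 20
(16, 2, 22) → sum 40
(2, 22, 15) → sum 39
(22, 15, 19) → sum 56
(15, 19, 10) → sum 44
(19, 10, 18) → sum 47
(10, 18, 1) → sum 29
(18, 1, 1) → sum 20
(1, 1, 14) → sum 16
(1, 14, 17) → sum 32
(14, 17, 11) → sum 42
(17, 11, 22) → sum 50
(11, 22, 15) → sum 48
(22, 15, 1) → sum 38
(15, 1, 14) → sum 30
(1, 14, 6) → sum 21
(14, 6, 18) → sum 38
(6, 18, 5) → sum 29
(18, 5, 24) → sum 47
(5, 24, 23) → sum 52
Highest of these is 56.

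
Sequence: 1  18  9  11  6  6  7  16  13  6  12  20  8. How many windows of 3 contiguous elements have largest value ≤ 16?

7

1 18 9 → max 18
18 9 11 → max 18
9 11 6 → max 11  ≤ 16 ✓
11 6 6 → max 11  ≤ 16 ✓
6 6 7 → max 7  ≤ 16 ✓
6 7 16 → max 16  ≤ 16 ✓
7 16 13 → max 16  ≤ 16 ✓
16 13 6 → max 16  ≤ 16 ✓
13 6 12 → max 13  ≤ 16 ✓
6 12 20 → max 20
12 20 8 → max 20
7 windows satisfy the condition.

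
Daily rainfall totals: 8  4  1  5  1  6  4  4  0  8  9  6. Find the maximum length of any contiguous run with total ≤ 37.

add 8: [8] sum 8, len 1
add 4: [8, 4] sum 12, len 2
add 1: [8, 4, 1] sum 13, len 3
add 5: [8, 4, 1, 5] sum 18, len 4
add 1: [8, 4, 1, 5, 1] sum 19, len 5
add 6: [8, 4, 1, 5, 1, 6] sum 25, len 6
add 4: [8, 4, 1, 5, 1, 6, 4] sum 29, len 7
add 4: [8, 4, 1, 5, 1, 6, 4, 4] sum 33, len 8
add 0: [8, 4, 1, 5, 1, 6, 4, 4, 0] sum 33, len 9
add 8: [4, 1, 5, 1, 6, 4, 4, 0, 8] sum 33, len 9
add 9: [5, 1, 6, 4, 4, 0, 8, 9] sum 37, len 8
add 6: [6, 4, 4, 0, 8, 9, 6] sum 37, len 7
Longest length seen: 9.

9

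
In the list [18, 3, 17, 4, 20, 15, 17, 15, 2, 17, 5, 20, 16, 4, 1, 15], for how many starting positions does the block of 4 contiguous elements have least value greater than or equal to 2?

11

[18, 3, 17, 4] → min 3  ≥ 2 ✓
[3, 17, 4, 20] → min 3  ≥ 2 ✓
[17, 4, 20, 15] → min 4  ≥ 2 ✓
[4, 20, 15, 17] → min 4  ≥ 2 ✓
[20, 15, 17, 15] → min 15  ≥ 2 ✓
[15, 17, 15, 2] → min 2  ≥ 2 ✓
[17, 15, 2, 17] → min 2  ≥ 2 ✓
[15, 2, 17, 5] → min 2  ≥ 2 ✓
[2, 17, 5, 20] → min 2  ≥ 2 ✓
[17, 5, 20, 16] → min 5  ≥ 2 ✓
[5, 20, 16, 4] → min 4  ≥ 2 ✓
[20, 16, 4, 1] → min 1
[16, 4, 1, 15] → min 1
11 windows satisfy the condition.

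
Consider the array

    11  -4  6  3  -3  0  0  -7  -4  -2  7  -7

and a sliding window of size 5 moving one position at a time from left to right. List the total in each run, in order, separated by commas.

Sliding a size-5 window across the 12 values:
(11, -4, 6, 3, -3) → sum 13
(-4, 6, 3, -3, 0) → sum 2
(6, 3, -3, 0, 0) → sum 6
(3, -3, 0, 0, -7) → sum -7
(-3, 0, 0, -7, -4) → sum -14
(0, 0, -7, -4, -2) → sum -13
(0, -7, -4, -2, 7) → sum -6
(-7, -4, -2, 7, -7) → sum -13

13, 2, 6, -7, -14, -13, -6, -13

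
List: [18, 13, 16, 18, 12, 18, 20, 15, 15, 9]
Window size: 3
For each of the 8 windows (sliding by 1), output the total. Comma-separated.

47, 47, 46, 48, 50, 53, 50, 39

18 13 16 → sum 47
13 16 18 → sum 47
16 18 12 → sum 46
18 12 18 → sum 48
12 18 20 → sum 50
18 20 15 → sum 53
20 15 15 → sum 50
15 15 9 → sum 39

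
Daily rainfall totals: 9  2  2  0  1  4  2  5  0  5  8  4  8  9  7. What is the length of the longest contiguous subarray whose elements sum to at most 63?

14

add 9: [9] sum 9, len 1
add 2: [9, 2] sum 11, len 2
add 2: [9, 2, 2] sum 13, len 3
add 0: [9, 2, 2, 0] sum 13, len 4
add 1: [9, 2, 2, 0, 1] sum 14, len 5
add 4: [9, 2, 2, 0, 1, 4] sum 18, len 6
add 2: [9, 2, 2, 0, 1, 4, 2] sum 20, len 7
add 5: [9, 2, 2, 0, 1, 4, 2, 5] sum 25, len 8
add 0: [9, 2, 2, 0, 1, 4, 2, 5, 0] sum 25, len 9
add 5: [9, 2, 2, 0, 1, 4, 2, 5, 0, 5] sum 30, len 10
add 8: [9, 2, 2, 0, 1, 4, 2, 5, 0, 5, 8] sum 38, len 11
add 4: [9, 2, 2, 0, 1, 4, 2, 5, 0, 5, 8, 4] sum 42, len 12
add 8: [9, 2, 2, 0, 1, 4, 2, 5, 0, 5, 8, 4, 8] sum 50, len 13
add 9: [9, 2, 2, 0, 1, 4, 2, 5, 0, 5, 8, 4, 8, 9] sum 59, len 14
add 7: [2, 2, 0, 1, 4, 2, 5, 0, 5, 8, 4, 8, 9, 7] sum 57, len 14
Longest length seen: 14.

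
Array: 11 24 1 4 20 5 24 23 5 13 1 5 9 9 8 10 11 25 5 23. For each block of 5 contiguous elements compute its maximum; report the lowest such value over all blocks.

11 24 1 4 20 → max 24
24 1 4 20 5 → max 24
1 4 20 5 24 → max 24
4 20 5 24 23 → max 24
20 5 24 23 5 → max 24
5 24 23 5 13 → max 24
24 23 5 13 1 → max 24
23 5 13 1 5 → max 23
5 13 1 5 9 → max 13
13 1 5 9 9 → max 13
1 5 9 9 8 → max 9
5 9 9 8 10 → max 10
9 9 8 10 11 → max 11
9 8 10 11 25 → max 25
8 10 11 25 5 → max 25
10 11 25 5 23 → max 25
Lowest of these is 9.

9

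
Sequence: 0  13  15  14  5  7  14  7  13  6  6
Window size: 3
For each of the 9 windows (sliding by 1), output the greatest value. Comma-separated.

0 13 15 → max 15
13 15 14 → max 15
15 14 5 → max 15
14 5 7 → max 14
5 7 14 → max 14
7 14 7 → max 14
14 7 13 → max 14
7 13 6 → max 13
13 6 6 → max 13

15, 15, 15, 14, 14, 14, 14, 13, 13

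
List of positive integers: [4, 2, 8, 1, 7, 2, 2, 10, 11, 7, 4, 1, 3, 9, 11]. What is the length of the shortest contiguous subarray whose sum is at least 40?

7

Extend right; whenever the sum reaches 40, record the length and shrink from the left:
add 4: running sum 4 < 40
add 2: running sum 6 < 40
add 8: running sum 14 < 40
add 1: running sum 15 < 40
add 7: running sum 22 < 40
add 2: running sum 24 < 40
add 2: running sum 26 < 40
add 10: running sum 36 < 40
add 11: shortest ending here [8, 1, 7, 2, 2, 10, 11] sum 41, len 7
add 7: shortest ending here [1, 7, 2, 2, 10, 11, 7] sum 40, len 7
add 4: shortest ending here [7, 2, 2, 10, 11, 7, 4] sum 43, len 7
add 1: shortest ending here [7, 2, 2, 10, 11, 7, 4, 1] sum 44, len 8
add 3: shortest ending here [2, 2, 10, 11, 7, 4, 1, 3] sum 40, len 8
add 9: shortest ending here [10, 11, 7, 4, 1, 3, 9] sum 45, len 7
add 11: shortest ending here [11, 7, 4, 1, 3, 9, 11] sum 46, len 7
Shortest qualifying length: 7.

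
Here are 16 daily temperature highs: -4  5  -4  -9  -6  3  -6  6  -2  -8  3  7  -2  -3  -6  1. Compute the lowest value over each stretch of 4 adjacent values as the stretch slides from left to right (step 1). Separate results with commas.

Sliding a size-4 window across the 16 values:
[-4, 5, -4, -9] → min -9
[5, -4, -9, -6] → min -9
[-4, -9, -6, 3] → min -9
[-9, -6, 3, -6] → min -9
[-6, 3, -6, 6] → min -6
[3, -6, 6, -2] → min -6
[-6, 6, -2, -8] → min -8
[6, -2, -8, 3] → min -8
[-2, -8, 3, 7] → min -8
[-8, 3, 7, -2] → min -8
[3, 7, -2, -3] → min -3
[7, -2, -3, -6] → min -6
[-2, -3, -6, 1] → min -6

-9, -9, -9, -9, -6, -6, -8, -8, -8, -8, -3, -6, -6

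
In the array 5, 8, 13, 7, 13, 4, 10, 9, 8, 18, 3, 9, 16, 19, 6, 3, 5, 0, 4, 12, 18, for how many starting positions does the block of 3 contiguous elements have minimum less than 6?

5 8 13 → min 5  < 6 ✓
8 13 7 → min 7
13 7 13 → min 7
7 13 4 → min 4  < 6 ✓
13 4 10 → min 4  < 6 ✓
4 10 9 → min 4  < 6 ✓
10 9 8 → min 8
9 8 18 → min 8
8 18 3 → min 3  < 6 ✓
18 3 9 → min 3  < 6 ✓
3 9 16 → min 3  < 6 ✓
9 16 19 → min 9
16 19 6 → min 6
19 6 3 → min 3  < 6 ✓
6 3 5 → min 3  < 6 ✓
3 5 0 → min 0  < 6 ✓
5 0 4 → min 0  < 6 ✓
0 4 12 → min 0  < 6 ✓
4 12 18 → min 4  < 6 ✓
13 windows satisfy the condition.

13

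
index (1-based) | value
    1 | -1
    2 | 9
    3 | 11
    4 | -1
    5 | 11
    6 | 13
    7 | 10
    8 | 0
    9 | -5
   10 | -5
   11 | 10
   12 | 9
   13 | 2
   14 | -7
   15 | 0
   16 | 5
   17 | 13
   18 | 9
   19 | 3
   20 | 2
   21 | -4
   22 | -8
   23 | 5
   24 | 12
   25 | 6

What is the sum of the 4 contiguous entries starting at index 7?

Elements at indices 7..10: 10, 0, -5, -5
sum(10, 0, -5, -5) = 0

0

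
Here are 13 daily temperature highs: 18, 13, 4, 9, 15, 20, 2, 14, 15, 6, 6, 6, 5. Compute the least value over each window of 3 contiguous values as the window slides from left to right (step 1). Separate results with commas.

Sliding a size-3 window across the 13 values:
[18, 13, 4] → min 4
[13, 4, 9] → min 4
[4, 9, 15] → min 4
[9, 15, 20] → min 9
[15, 20, 2] → min 2
[20, 2, 14] → min 2
[2, 14, 15] → min 2
[14, 15, 6] → min 6
[15, 6, 6] → min 6
[6, 6, 6] → min 6
[6, 6, 5] → min 5

4, 4, 4, 9, 2, 2, 2, 6, 6, 6, 5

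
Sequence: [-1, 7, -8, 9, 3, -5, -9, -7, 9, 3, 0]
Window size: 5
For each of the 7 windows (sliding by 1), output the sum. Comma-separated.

[-1, 7, -8, 9, 3] → sum 10
[7, -8, 9, 3, -5] → sum 6
[-8, 9, 3, -5, -9] → sum -10
[9, 3, -5, -9, -7] → sum -9
[3, -5, -9, -7, 9] → sum -9
[-5, -9, -7, 9, 3] → sum -9
[-9, -7, 9, 3, 0] → sum -4

10, 6, -10, -9, -9, -9, -4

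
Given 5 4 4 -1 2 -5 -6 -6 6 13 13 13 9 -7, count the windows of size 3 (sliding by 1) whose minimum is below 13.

11

5 4 4 → min 4  < 13 ✓
4 4 -1 → min -1  < 13 ✓
4 -1 2 → min -1  < 13 ✓
-1 2 -5 → min -5  < 13 ✓
2 -5 -6 → min -6  < 13 ✓
-5 -6 -6 → min -6  < 13 ✓
-6 -6 6 → min -6  < 13 ✓
-6 6 13 → min -6  < 13 ✓
6 13 13 → min 6  < 13 ✓
13 13 13 → min 13
13 13 9 → min 9  < 13 ✓
13 9 -7 → min -7  < 13 ✓
11 windows satisfy the condition.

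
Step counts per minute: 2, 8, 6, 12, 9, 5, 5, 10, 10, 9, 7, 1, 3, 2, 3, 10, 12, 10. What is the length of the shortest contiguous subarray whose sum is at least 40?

Extend right; whenever the sum reaches 40, record the length and shrink from the left:
add 2: running sum 2 < 40
add 8: running sum 10 < 40
add 6: running sum 16 < 40
add 12: running sum 28 < 40
add 9: running sum 37 < 40
add 5: shortest ending here [8, 6, 12, 9, 5] sum 40, len 5
add 5: shortest ending here [8, 6, 12, 9, 5, 5] sum 45, len 6
add 10: shortest ending here [12, 9, 5, 5, 10] sum 41, len 5
add 10: shortest ending here [12, 9, 5, 5, 10, 10] sum 51, len 6
add 9: shortest ending here [9, 5, 5, 10, 10, 9] sum 48, len 6
add 7: shortest ending here [5, 10, 10, 9, 7] sum 41, len 5
add 1: shortest ending here [5, 10, 10, 9, 7, 1] sum 42, len 6
add 3: shortest ending here [10, 10, 9, 7, 1, 3] sum 40, len 6
add 2: shortest ending here [10, 10, 9, 7, 1, 3, 2] sum 42, len 7
add 3: shortest ending here [10, 10, 9, 7, 1, 3, 2, 3] sum 45, len 8
add 10: shortest ending here [10, 9, 7, 1, 3, 2, 3, 10] sum 45, len 8
add 12: shortest ending here [9, 7, 1, 3, 2, 3, 10, 12] sum 47, len 8
add 10: shortest ending here [3, 2, 3, 10, 12, 10] sum 40, len 6
Shortest qualifying length: 5.

5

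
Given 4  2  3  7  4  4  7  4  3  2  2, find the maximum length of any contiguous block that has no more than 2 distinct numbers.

5

[4] 1 distinct, len 1
[4, 2] 2 distinct, len 2
[2, 3] 2 distinct, len 2
[3, 7] 2 distinct, len 2
[7, 4] 2 distinct, len 2
[7, 4, 4] 2 distinct, len 3
[7, 4, 4, 7] 2 distinct, len 4
[7, 4, 4, 7, 4] 2 distinct, len 5
[4, 3] 2 distinct, len 2
[3, 2] 2 distinct, len 2
[3, 2, 2] 2 distinct, len 3
Longest length with ≤2 distinct: 5.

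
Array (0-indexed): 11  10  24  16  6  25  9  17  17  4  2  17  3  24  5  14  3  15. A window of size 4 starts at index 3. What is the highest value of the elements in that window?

Elements at indices 3..6: 16, 6, 25, 9
max(16, 6, 25, 9) = 25

25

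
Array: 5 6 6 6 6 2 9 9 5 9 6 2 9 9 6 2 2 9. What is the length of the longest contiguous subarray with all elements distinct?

4

[5] len 1
[5, 6] len 2
[6] len 1
[6] len 1
[6] len 1
[6, 2] len 2
[6, 2, 9] len 3
[9] len 1
[9, 5] len 2
[5, 9] len 2
[5, 9, 6] len 3
[5, 9, 6, 2] len 4
[6, 2, 9] len 3
[9] len 1
[9, 6] len 2
[9, 6, 2] len 3
[2] len 1
[2, 9] len 2
Longest all-distinct length: 4.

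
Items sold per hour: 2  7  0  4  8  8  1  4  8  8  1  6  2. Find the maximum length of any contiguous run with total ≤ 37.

[2] sum 2 len 1
[2, 7] sum 9 len 2
[2, 7, 0] sum 9 len 3
[2, 7, 0, 4] sum 13 len 4
[2, 7, 0, 4, 8] sum 21 len 5
[2, 7, 0, 4, 8, 8] sum 29 len 6
[2, 7, 0, 4, 8, 8, 1] sum 30 len 7
[2, 7, 0, 4, 8, 8, 1, 4] sum 34 len 8
[0, 4, 8, 8, 1, 4, 8] sum 33 len 7
[8, 8, 1, 4, 8, 8] sum 37 len 6
[8, 1, 4, 8, 8, 1] sum 30 len 6
[8, 1, 4, 8, 8, 1, 6] sum 36 len 7
[1, 4, 8, 8, 1, 6, 2] sum 30 len 7
Longest length seen: 8.

8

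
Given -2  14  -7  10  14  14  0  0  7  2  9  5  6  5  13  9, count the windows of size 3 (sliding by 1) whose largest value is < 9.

[-2, 14, -7] → max 14
[14, -7, 10] → max 14
[-7, 10, 14] → max 14
[10, 14, 14] → max 14
[14, 14, 0] → max 14
[14, 0, 0] → max 14
[0, 0, 7] → max 7  < 9 ✓
[0, 7, 2] → max 7  < 9 ✓
[7, 2, 9] → max 9
[2, 9, 5] → max 9
[9, 5, 6] → max 9
[5, 6, 5] → max 6  < 9 ✓
[6, 5, 13] → max 13
[5, 13, 9] → max 13
3 windows satisfy the condition.

3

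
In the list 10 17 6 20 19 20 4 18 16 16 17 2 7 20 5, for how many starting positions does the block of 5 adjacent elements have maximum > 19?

[10, 17, 6, 20, 19] → max 20  > 19 ✓
[17, 6, 20, 19, 20] → max 20  > 19 ✓
[6, 20, 19, 20, 4] → max 20  > 19 ✓
[20, 19, 20, 4, 18] → max 20  > 19 ✓
[19, 20, 4, 18, 16] → max 20  > 19 ✓
[20, 4, 18, 16, 16] → max 20  > 19 ✓
[4, 18, 16, 16, 17] → max 18
[18, 16, 16, 17, 2] → max 18
[16, 16, 17, 2, 7] → max 17
[16, 17, 2, 7, 20] → max 20  > 19 ✓
[17, 2, 7, 20, 5] → max 20  > 19 ✓
8 windows satisfy the condition.

8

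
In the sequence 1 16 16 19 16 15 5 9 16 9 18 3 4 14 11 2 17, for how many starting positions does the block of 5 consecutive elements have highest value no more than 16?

3

1 16 16 19 16 → max 19
16 16 19 16 15 → max 19
16 19 16 15 5 → max 19
19 16 15 5 9 → max 19
16 15 5 9 16 → max 16  ≤ 16 ✓
15 5 9 16 9 → max 16  ≤ 16 ✓
5 9 16 9 18 → max 18
9 16 9 18 3 → max 18
16 9 18 3 4 → max 18
9 18 3 4 14 → max 18
18 3 4 14 11 → max 18
3 4 14 11 2 → max 14  ≤ 16 ✓
4 14 11 2 17 → max 17
3 windows satisfy the condition.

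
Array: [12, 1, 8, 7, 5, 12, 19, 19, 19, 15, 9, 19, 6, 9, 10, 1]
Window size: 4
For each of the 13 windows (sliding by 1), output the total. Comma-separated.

28, 21, 32, 43, 55, 69, 72, 62, 62, 49, 43, 44, 26

(12, 1, 8, 7) → sum 28
(1, 8, 7, 5) → sum 21
(8, 7, 5, 12) → sum 32
(7, 5, 12, 19) → sum 43
(5, 12, 19, 19) → sum 55
(12, 19, 19, 19) → sum 69
(19, 19, 19, 15) → sum 72
(19, 19, 15, 9) → sum 62
(19, 15, 9, 19) → sum 62
(15, 9, 19, 6) → sum 49
(9, 19, 6, 9) → sum 43
(19, 6, 9, 10) → sum 44
(6, 9, 10, 1) → sum 26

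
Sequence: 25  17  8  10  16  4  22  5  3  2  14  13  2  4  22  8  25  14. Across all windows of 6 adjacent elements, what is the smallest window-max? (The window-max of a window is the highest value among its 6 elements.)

(25, 17, 8, 10, 16, 4) → max 25
(17, 8, 10, 16, 4, 22) → max 22
(8, 10, 16, 4, 22, 5) → max 22
(10, 16, 4, 22, 5, 3) → max 22
(16, 4, 22, 5, 3, 2) → max 22
(4, 22, 5, 3, 2, 14) → max 22
(22, 5, 3, 2, 14, 13) → max 22
(5, 3, 2, 14, 13, 2) → max 14
(3, 2, 14, 13, 2, 4) → max 14
(2, 14, 13, 2, 4, 22) → max 22
(14, 13, 2, 4, 22, 8) → max 22
(13, 2, 4, 22, 8, 25) → max 25
(2, 4, 22, 8, 25, 14) → max 25
Smallest of these is 14.

14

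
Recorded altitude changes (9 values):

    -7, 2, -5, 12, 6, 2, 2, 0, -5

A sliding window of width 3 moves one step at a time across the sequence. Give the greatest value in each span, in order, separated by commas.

2, 12, 12, 12, 6, 2, 2

-7 2 -5 → max 2
2 -5 12 → max 12
-5 12 6 → max 12
12 6 2 → max 12
6 2 2 → max 6
2 2 0 → max 2
2 0 -5 → max 2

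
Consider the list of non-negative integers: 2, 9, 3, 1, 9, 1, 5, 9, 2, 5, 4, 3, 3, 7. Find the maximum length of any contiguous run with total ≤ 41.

9

[2] sum 2 len 1
[2, 9] sum 11 len 2
[2, 9, 3] sum 14 len 3
[2, 9, 3, 1] sum 15 len 4
[2, 9, 3, 1, 9] sum 24 len 5
[2, 9, 3, 1, 9, 1] sum 25 len 6
[2, 9, 3, 1, 9, 1, 5] sum 30 len 7
[2, 9, 3, 1, 9, 1, 5, 9] sum 39 len 8
[2, 9, 3, 1, 9, 1, 5, 9, 2] sum 41 len 9
[3, 1, 9, 1, 5, 9, 2, 5] sum 35 len 8
[3, 1, 9, 1, 5, 9, 2, 5, 4] sum 39 len 9
[1, 9, 1, 5, 9, 2, 5, 4, 3] sum 39 len 9
[9, 1, 5, 9, 2, 5, 4, 3, 3] sum 41 len 9
[1, 5, 9, 2, 5, 4, 3, 3, 7] sum 39 len 9
Longest length seen: 9.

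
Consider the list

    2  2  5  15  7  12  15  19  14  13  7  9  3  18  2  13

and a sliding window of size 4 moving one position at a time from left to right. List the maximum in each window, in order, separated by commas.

15, 15, 15, 15, 19, 19, 19, 19, 14, 13, 18, 18, 18

Sliding a size-4 window across the 16 values:
[2, 2, 5, 15] → max 15
[2, 5, 15, 7] → max 15
[5, 15, 7, 12] → max 15
[15, 7, 12, 15] → max 15
[7, 12, 15, 19] → max 19
[12, 15, 19, 14] → max 19
[15, 19, 14, 13] → max 19
[19, 14, 13, 7] → max 19
[14, 13, 7, 9] → max 14
[13, 7, 9, 3] → max 13
[7, 9, 3, 18] → max 18
[9, 3, 18, 2] → max 18
[3, 18, 2, 13] → max 18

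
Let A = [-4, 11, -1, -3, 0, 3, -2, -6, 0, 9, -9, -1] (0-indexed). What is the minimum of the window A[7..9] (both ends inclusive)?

-6

Elements at indices 7..9: -6, 0, 9
min(-6, 0, 9) = -6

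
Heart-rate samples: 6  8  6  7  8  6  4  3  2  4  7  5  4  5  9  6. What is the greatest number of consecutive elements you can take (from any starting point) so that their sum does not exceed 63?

12

→ 6: sum 6, len 1
→ 8: sum 14, len 2
→ 6: sum 20, len 3
→ 7: sum 27, len 4
→ 8: sum 35, len 5
→ 6: sum 41, len 6
→ 4: sum 45, len 7
→ 3: sum 48, len 8
→ 2: sum 50, len 9
→ 4: sum 54, len 10
→ 7: sum 61, len 11
→ 5 (dropped 6): sum 60, len 11
→ 4 (dropped 8): sum 56, len 11
→ 5: sum 61, len 12
→ 9 (dropped 6, 7): sum 57, len 11
→ 6: sum 63, len 12
Longest length seen: 12.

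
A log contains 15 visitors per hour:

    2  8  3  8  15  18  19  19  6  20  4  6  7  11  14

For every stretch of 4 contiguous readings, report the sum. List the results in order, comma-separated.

Sliding a size-4 window across the 15 values:
(2, 8, 3, 8) → sum 21
(8, 3, 8, 15) → sum 34
(3, 8, 15, 18) → sum 44
(8, 15, 18, 19) → sum 60
(15, 18, 19, 19) → sum 71
(18, 19, 19, 6) → sum 62
(19, 19, 6, 20) → sum 64
(19, 6, 20, 4) → sum 49
(6, 20, 4, 6) → sum 36
(20, 4, 6, 7) → sum 37
(4, 6, 7, 11) → sum 28
(6, 7, 11, 14) → sum 38

21, 34, 44, 60, 71, 62, 64, 49, 36, 37, 28, 38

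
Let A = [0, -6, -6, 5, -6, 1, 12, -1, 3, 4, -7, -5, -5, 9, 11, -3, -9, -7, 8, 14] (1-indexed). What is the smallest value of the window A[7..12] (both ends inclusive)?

Elements at indices 7..12: 12, -1, 3, 4, -7, -5
min(12, -1, 3, 4, -7, -5) = -7

-7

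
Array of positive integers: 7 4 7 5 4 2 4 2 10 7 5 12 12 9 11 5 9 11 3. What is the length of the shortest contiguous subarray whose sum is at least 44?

Extend right; whenever the sum reaches 44, record the length and shrink from the left:
add 7: running sum 7 < 44
add 4: running sum 11 < 44
add 7: running sum 18 < 44
add 5: running sum 23 < 44
add 4: running sum 27 < 44
add 2: running sum 29 < 44
add 4: running sum 33 < 44
add 2: running sum 35 < 44
add 10: shortest ending here [7, 4, 7, 5, 4, 2, 4, 2, 10] sum 45, len 9
add 7: shortest ending here [4, 7, 5, 4, 2, 4, 2, 10, 7] sum 45, len 9
add 5: shortest ending here [7, 5, 4, 2, 4, 2, 10, 7, 5] sum 46, len 9
add 12: shortest ending here [4, 2, 4, 2, 10, 7, 5, 12] sum 46, len 8
add 12: shortest ending here [10, 7, 5, 12, 12] sum 46, len 5
add 9: shortest ending here [7, 5, 12, 12, 9] sum 45, len 5
add 11: shortest ending here [12, 12, 9, 11] sum 44, len 4
add 5: shortest ending here [12, 12, 9, 11, 5] sum 49, len 5
add 9: shortest ending here [12, 9, 11, 5, 9] sum 46, len 5
add 11: shortest ending here [9, 11, 5, 9, 11] sum 45, len 5
add 3: shortest ending here [9, 11, 5, 9, 11, 3] sum 48, len 6
Shortest qualifying length: 4.

4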